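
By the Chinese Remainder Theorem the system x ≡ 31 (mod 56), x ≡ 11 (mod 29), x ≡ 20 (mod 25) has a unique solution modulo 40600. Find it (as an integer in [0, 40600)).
The moduli 56, 29, 25 are pairwise coprime, so by the CRT there is a unique solution mod 56·29·25 = 40600.
Solve by successive substitution. Start with x ≡ 31 (mod 56).
  Combine with x ≡ 11 (mod 29): write x = 31 + 56·t and require 31 + 56·t ≡ 11 (mod 29), i.e. 56·t ≡ 11 − 31 ≡ 9 (mod 29). Since 56^(−1) ≡ 14 (mod 29) (56 ≡ 27 (mod 29)), t ≡ 14·9 ≡ 10 (mod 29). So x ≡ 31 + 56·10 = 591 (mod 1624).
  Combine with x ≡ 20 (mod 25): write x = 591 + 1624·t and require 591 + 1624·t ≡ 20 (mod 25), i.e. 1624·t ≡ 20 − 591 ≡ 4 (mod 25). Since 1624^(−1) ≡ 24 (mod 25) (1624 ≡ 24 (mod 25)), t ≡ 24·4 ≡ 21 (mod 25). So x ≡ 591 + 1624·21 = 34695 (mod 40600).
Unique solution in [0, 40600): x = 34695.

Final answer: x ≡ 34695 (mod 40600); the representative in [0, 40600) is 34695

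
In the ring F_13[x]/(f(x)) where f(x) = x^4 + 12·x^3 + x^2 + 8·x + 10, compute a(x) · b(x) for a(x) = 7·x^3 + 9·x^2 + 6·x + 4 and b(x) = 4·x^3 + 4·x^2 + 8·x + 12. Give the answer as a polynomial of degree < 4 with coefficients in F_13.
a · b ≡ 8·x^3 + 3·x^2 + 6·x + 3 (mod f(x))

Multiply as integer polynomials: a · b = 28·x^6 + 64·x^5 + 116·x^4 + 196·x^3 + 172·x^2 + 104·x + 48. Reducing coefficients mod 13: a · b ≡ 2·x^6 + 12·x^5 + 12·x^4 + x^3 + 3·x^2 + 9. Now divide by f(x) = x^4 + 12·x^3 + x^2 + 8·x + 10 in F_13[x], eliminating the leading term at each step:
  leading term 2·x^6: subtract (2·x^2)·f(x) = 2·x^6 + 11·x^5 + 2·x^4 + 3·x^3 + 7·x^2, leaving x^5 + 10·x^4 + 11·x^3 + 9·x^2 + 9 (coefficients mod 13)
  leading term x^5: subtract (x)·f(x) = x^5 + 12·x^4 + x^3 + 8·x^2 + 10·x, leaving 11·x^4 + 10·x^3 + x^2 + 3·x + 9 (coefficients mod 13)
  leading term 11·x^4: subtract (11)·f(x) = 11·x^4 + 2·x^3 + 11·x^2 + 10·x + 6, leaving 8·x^3 + 3·x^2 + 6·x + 3 (coefficients mod 13)
The degree is now < 4, so this is the remainder. Hence a · b ≡ 8·x^3 + 3·x^2 + 6·x + 3 in F_13[x]/(f).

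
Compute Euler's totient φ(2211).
φ is multiplicative, with φ(p^e) = p^e − p^(e−1). Factorise 2211 = 3 · 11 · 67. Then
  φ(2211) = (3 − 1) · (11 − 1) · (67 − 1) = 2 · 10 · 66 = 1320.

Final answer: φ(2211) = 1320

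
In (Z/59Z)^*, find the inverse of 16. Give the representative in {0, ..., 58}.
Apply the extended Euclidean algorithm to (59, 16), tracking rows (r, s, t) with s·59 + t·16 = r. Each division r_prev = q·r_cur + r_new produces the new row as (previous row) − q·(current row):
  row A: (59, 1, 0)   [1·59 + 0·16 = 59]
  row B: (16, 0, 1)   [0·59 + 1·16 = 16]
  59 = 3·16 + 11   → row C = row A − 3·row B = (11, 1, −3)   [check: 1·59 − 3·16 = 11]
  16 = 1·11 + 5   → row D = row B − 1·row C = (5, −1, 4)   [check: −1·59 + 4·16 = 5]
  11 = 2·5 + 1   → row E = row C − 2·row D = (1, 3, −11)   [check: 3·59 − 11·16 = 1]
  5 = 5·1 + 0   → remainder 0, stop. gcd = 1 (last nonzero row E).
The gcd is 1, so 16 is invertible mod 59. The last nonzero row gives 3·59 − 11·16 = 1, so t = −11. So 16^(−1) ≡ −11 ≡ 48 (mod 59). Verify: 16 · 48 = 768 ≡ 1 (mod 59). ✓

Final answer: 16^(−1) ≡ 48 (mod 59)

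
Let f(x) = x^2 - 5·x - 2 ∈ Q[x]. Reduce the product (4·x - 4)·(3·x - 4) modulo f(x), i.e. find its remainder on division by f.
a · b ≡ 32·x + 40 (mod f(x))

First multiply in Q[x] without reducing: a · b = 12·x^2 - 28·x + 16. Now divide by f(x) = x^2 - 5·x - 2, eliminating the leading term at each step:
  leading term 12·x^2: subtract (12)·f(x) = 12·x^2 - 60·x - 24, leaving 32·x + 40
The degree is now < 2, so this is the remainder. Hence a · b ≡ 32·x + 40 in Q[x]/(f).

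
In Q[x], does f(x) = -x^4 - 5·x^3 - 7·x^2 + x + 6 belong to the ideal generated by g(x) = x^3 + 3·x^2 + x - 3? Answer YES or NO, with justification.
YES

In Q[x] the ideal (g) consists of all multiples of g, so f ∈ (g) iff g | f, i.e. iff the remainder of f on division by g is 0. Divide f by g (g is monic, so eliminate the leading term of the running remainder at each step):
  leading term -x^4: subtract (-x)·g(x) = -x^4 - 3·x^3 - x^2 + 3·x, leaving -2·x^3 - 6·x^2 - 2·x + 6
  leading term -2·x^3: subtract (-2)·g(x) = -2·x^3 - 6·x^2 - 2·x + 6, leaving 0
The remainder is 0, so f(x) = g(x) · h(x) with h(x) = -x - 2. Hence g | f, i.e. f ∈ (g).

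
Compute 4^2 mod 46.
16

Use repeated squaring. Binary(2) = 10. Walk through the bits of the exponent 2 left-to-right: at each bit after the leading one, square the running value, then multiply by 4 if the bit is 1 (always reducing mod 46):
  bit 1 = 1 (leading): start with 4.
  bit 2 = 0: square 4^2 = 16 (mod 46).
Final value: 4^2 ≡ 16 (mod 46).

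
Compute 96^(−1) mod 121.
96^(−1) ≡ 29 (mod 121)

Apply the extended Euclidean algorithm to (121, 96), tracking rows (r, s, t) with s·121 + t·96 = r. Each division r_prev = q·r_cur + r_new produces the new row as (previous row) − q·(current row):
  row A: (121, 1, 0)   [1·121 + 0·96 = 121]
  row B: (96, 0, 1)   [0·121 + 1·96 = 96]
  121 = 1·96 + 25   → row C = row A − 1·row B = (25, 1, −1)   [check: 1·121 − 1·96 = 25]
  96 = 3·25 + 21   → row D = row B − 3·row C = (21, −3, 4)   [check: −3·121 + 4·96 = 21]
  25 = 1·21 + 4   → row E = row C − 1·row D = (4, 4, −5)   [check: 4·121 − 5·96 = 4]
  21 = 5·4 + 1   → row F = row D − 5·row E = (1, −23, 29)   [check: −23·121 + 29·96 = 1]
  4 = 4·1 + 0   → remainder 0, stop. gcd = 1 (last nonzero row F).
The gcd is 1, so 96 is invertible mod 121. The last nonzero row gives −23·121 + 29·96 = 1, so t = 29. So 96^(−1) ≡ 29 (mod 121). Verify: 96 · 29 = 2784 ≡ 1 (mod 121). ✓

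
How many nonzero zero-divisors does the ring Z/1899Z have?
In Z/1899Z each nonzero element is either a unit (gcd with 1899 is 1) or a zero-divisor (gcd > 1). The number of units is φ(1899): factorise 1899 = 3^2 · 211, so φ(1899) = (3^2 − 3^1) · (211 − 1) = 6 · 210 = 1260. The nonzero elements number 1899 − 1 = 1898. Hence the nonzero zero-divisors number 1898 − 1260 = 638.

Final answer: Z/1899Z has 638 nonzero zero-divisors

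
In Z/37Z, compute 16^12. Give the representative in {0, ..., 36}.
Use repeated squaring. Binary(12) = 1100. Walk through the bits of the exponent 12 left-to-right: at each bit after the leading one, square the running value, then multiply by 16 if the bit is 1 (always reducing mod 37):
  bit 1 = 1 (leading): start with 16.
  bit 2 = 1: square 16^2 = 256 ≡ 34; bit is 1, so multiply 34·16 = 544 ≡ 26 (mod 37).
  bit 3 = 0: square 26^2 = 676 ≡ 10 (mod 37).
  bit 4 = 0: square 10^2 = 100 ≡ 26 (mod 37).
Final value: 16^12 ≡ 26 (mod 37).

Final answer: 26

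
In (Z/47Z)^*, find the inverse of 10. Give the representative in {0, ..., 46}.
Apply the extended Euclidean algorithm to (47, 10), tracking rows (r, s, t) with s·47 + t·10 = r. Each division r_prev = q·r_cur + r_new produces the new row as (previous row) − q·(current row):
  row A: (47, 1, 0)   [1·47 + 0·10 = 47]
  row B: (10, 0, 1)   [0·47 + 1·10 = 10]
  47 = 4·10 + 7   → row C = row A − 4·row B = (7, 1, −4)   [check: 1·47 − 4·10 = 7]
  10 = 1·7 + 3   → row D = row B − 1·row C = (3, −1, 5)   [check: −1·47 + 5·10 = 3]
  7 = 2·3 + 1   → row E = row C − 2·row D = (1, 3, −14)   [check: 3·47 − 14·10 = 1]
  3 = 3·1 + 0   → remainder 0, stop. gcd = 1 (last nonzero row E).
The gcd is 1, so 10 is invertible mod 47. The last nonzero row gives 3·47 − 14·10 = 1, so t = −14. So 10^(−1) ≡ −14 ≡ 33 (mod 47). Verify: 10 · 33 = 330 ≡ 1 (mod 47). ✓

Final answer: 10^(−1) ≡ 33 (mod 47)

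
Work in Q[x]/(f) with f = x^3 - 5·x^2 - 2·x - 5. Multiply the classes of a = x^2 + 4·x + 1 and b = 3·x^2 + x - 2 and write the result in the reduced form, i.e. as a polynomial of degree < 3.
a · b ≡ 151·x^2 + 64·x + 138 (mod f(x))

First multiply in Q[x] without reducing: a · b = 3·x^4 + 13·x^3 + 5·x^2 - 7·x - 2. Now divide by f(x) = x^3 - 5·x^2 - 2·x - 5, eliminating the leading term at each step:
  leading term 3·x^4: subtract (3·x)·f(x) = 3·x^4 - 15·x^3 - 6·x^2 - 15·x, leaving 28·x^3 + 11·x^2 + 8·x - 2
  leading term 28·x^3: subtract (28)·f(x) = 28·x^3 - 140·x^2 - 56·x - 140, leaving 151·x^2 + 64·x + 138
The degree is now < 3, so this is the remainder. Hence a · b ≡ 151·x^2 + 64·x + 138 in Q[x]/(f).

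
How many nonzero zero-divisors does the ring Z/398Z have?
Z/398Z has 199 nonzero zero-divisors

In Z/398Z each nonzero element is either a unit (gcd with 398 is 1) or a zero-divisor (gcd > 1). The number of units is φ(398): factorise 398 = 2 · 199, so φ(398) = (2 − 1) · (199 − 1) = 1 · 198 = 198. The nonzero elements number 398 − 1 = 397. Hence the nonzero zero-divisors number 397 − 198 = 199.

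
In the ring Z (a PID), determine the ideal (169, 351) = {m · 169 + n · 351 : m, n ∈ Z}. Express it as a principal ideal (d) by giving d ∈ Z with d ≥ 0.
In the PID Z, (a, b) is generated by gcd(a, b). Compute gcd(351, 169) with the extended Euclidean algorithm, tracking rows (r, s, t) with s·351 + t·169 = r:
  row A: (351, 1, 0)   [1·351 + 0·169 = 351]
  row B: (169, 0, 1)   [0·351 + 1·169 = 169]
  351 = 2·169 + 13   → row C = row A − 2·row B = (13, 1, −2)   [check: 1·351 − 2·169 = 13]
  169 = 13·13 + 0   → remainder 0, stop. gcd = 13 (last nonzero row C).
So gcd(169, 351) = 13, with Bézout identity 1·351 − 2·169 = 13. Containment (⊇): the Bézout identity exhibits 13 as an element of (169, 351), giving (13) ⊆ (169, 351). Containment (⊆): since 13 | 169 and 13 | 351 (169 = 13·13, 351 = 13·27), every Z-linear combination of 169 and 351 is divisible by 13, so (169, 351) ⊆ (13). Therefore (169, 351) = (13), d = 13.

Final answer: (169, 351) = (13); d = 13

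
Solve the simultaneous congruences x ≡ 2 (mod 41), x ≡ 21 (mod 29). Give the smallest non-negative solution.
x ≡ 166 (mod 1189); the representative in [0, 1189) is 166

The moduli 41, 29 are pairwise coprime, so by the CRT there is a unique solution mod 41·29 = 1189.
Solve by successive substitution. Start with x ≡ 2 (mod 41).
  Combine with x ≡ 21 (mod 29): write x = 2 + 41·t and require 2 + 41·t ≡ 21 (mod 29), i.e. 41·t ≡ 21 − 2 ≡ 19 (mod 29). Since 41^(−1) ≡ 17 (mod 29) (41 ≡ 12 (mod 29)), t ≡ 17·19 ≡ 4 (mod 29). So x ≡ 2 + 41·4 = 166 (mod 1189).
Unique solution in [0, 1189): x = 166.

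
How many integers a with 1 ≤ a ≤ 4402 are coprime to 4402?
2100

The number of a ∈ {1, ..., 4402} with gcd(a, 4402) = 1 is by definition Euler's totient φ(4402). φ is multiplicative, with φ(p^e) = p^e − p^(e−1). Factorise 4402 = 2 · 31 · 71. Then
  φ(4402) = (2 − 1) · (31 − 1) · (71 − 1) = 1 · 30 · 70 = 2100.
So there are 2100 such integers.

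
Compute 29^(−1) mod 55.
Apply the extended Euclidean algorithm to (55, 29), tracking rows (r, s, t) with s·55 + t·29 = r. Each division r_prev = q·r_cur + r_new produces the new row as (previous row) − q·(current row):
  row A: (55, 1, 0)   [1·55 + 0·29 = 55]
  row B: (29, 0, 1)   [0·55 + 1·29 = 29]
  55 = 1·29 + 26   → row C = row A − 1·row B = (26, 1, −1)   [check: 1·55 − 1·29 = 26]
  29 = 1·26 + 3   → row D = row B − 1·row C = (3, −1, 2)   [check: −1·55 + 2·29 = 3]
  26 = 8·3 + 2   → row E = row C − 8·row D = (2, 9, −17)   [check: 9·55 − 17·29 = 2]
  3 = 1·2 + 1   → row F = row D − 1·row E = (1, −10, 19)   [check: −10·55 + 19·29 = 1]
  2 = 2·1 + 0   → remainder 0, stop. gcd = 1 (last nonzero row F).
The gcd is 1, so 29 is invertible mod 55. The last nonzero row gives −10·55 + 19·29 = 1, so t = 19. So 29^(−1) ≡ 19 (mod 55). Verify: 29 · 19 = 551 ≡ 1 (mod 55). ✓

Final answer: 29^(−1) ≡ 19 (mod 55)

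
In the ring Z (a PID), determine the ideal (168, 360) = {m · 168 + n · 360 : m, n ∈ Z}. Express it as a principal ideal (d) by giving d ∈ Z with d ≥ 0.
In the PID Z, (a, b) is generated by gcd(a, b). Compute gcd(360, 168) with the extended Euclidean algorithm, tracking rows (r, s, t) with s·360 + t·168 = r:
  row A: (360, 1, 0)   [1·360 + 0·168 = 360]
  row B: (168, 0, 1)   [0·360 + 1·168 = 168]
  360 = 2·168 + 24   → row C = row A − 2·row B = (24, 1, −2)   [check: 1·360 − 2·168 = 24]
  168 = 7·24 + 0   → remainder 0, stop. gcd = 24 (last nonzero row C).
So gcd(168, 360) = 24, with Bézout identity 1·360 − 2·168 = 24. Containment (⊇): the Bézout identity exhibits 24 as an element of (168, 360), giving (24) ⊆ (168, 360). Containment (⊆): since 24 | 168 and 24 | 360 (168 = 24·7, 360 = 24·15), every Z-linear combination of 168 and 360 is divisible by 24, so (168, 360) ⊆ (24). Therefore (168, 360) = (24), d = 24.

Final answer: (168, 360) = (24); d = 24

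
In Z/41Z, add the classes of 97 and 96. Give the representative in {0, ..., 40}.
Reduce the summands first: 97 ≡ 15, 96 ≡ 14 (mod 41), so 97 + 96 ≡ 15 + 14 (mod 41). 15 + 14 = 29; 29 = 0·41 + 29, so (97 + 96) mod 41 = 29.

Final answer: 29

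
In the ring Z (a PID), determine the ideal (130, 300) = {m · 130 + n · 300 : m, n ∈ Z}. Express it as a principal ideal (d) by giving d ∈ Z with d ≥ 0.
In the PID Z, (a, b) is generated by gcd(a, b). Compute gcd(300, 130) with the extended Euclidean algorithm, tracking rows (r, s, t) with s·300 + t·130 = r:
  row A: (300, 1, 0)   [1·300 + 0·130 = 300]
  row B: (130, 0, 1)   [0·300 + 1·130 = 130]
  300 = 2·130 + 40   → row C = row A − 2·row B = (40, 1, −2)   [check: 1·300 − 2·130 = 40]
  130 = 3·40 + 10   → row D = row B − 3·row C = (10, −3, 7)   [check: −3·300 + 7·130 = 10]
  40 = 4·10 + 0   → remainder 0, stop. gcd = 10 (last nonzero row D).
So gcd(130, 300) = 10, with Bézout identity −3·300 + 7·130 = 10. Containment (⊇): the Bézout identity exhibits 10 as an element of (130, 300), giving (10) ⊆ (130, 300). Containment (⊆): since 10 | 130 and 10 | 300 (130 = 10·13, 300 = 10·30), every Z-linear combination of 130 and 300 is divisible by 10, so (130, 300) ⊆ (10). Therefore (130, 300) = (10), d = 10.

Final answer: (130, 300) = (10); d = 10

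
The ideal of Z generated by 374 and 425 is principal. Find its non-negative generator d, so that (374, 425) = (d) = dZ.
(374, 425) = (17); d = 17

In the PID Z, (a, b) is generated by gcd(a, b). Compute gcd(425, 374) with the extended Euclidean algorithm, tracking rows (r, s, t) with s·425 + t·374 = r:
  row A: (425, 1, 0)   [1·425 + 0·374 = 425]
  row B: (374, 0, 1)   [0·425 + 1·374 = 374]
  425 = 1·374 + 51   → row C = row A − 1·row B = (51, 1, −1)   [check: 1·425 − 1·374 = 51]
  374 = 7·51 + 17   → row D = row B − 7·row C = (17, −7, 8)   [check: −7·425 + 8·374 = 17]
  51 = 3·17 + 0   → remainder 0, stop. gcd = 17 (last nonzero row D).
So gcd(374, 425) = 17, with Bézout identity −7·425 + 8·374 = 17. Containment (⊇): the Bézout identity exhibits 17 as an element of (374, 425), giving (17) ⊆ (374, 425). Containment (⊆): since 17 | 374 and 17 | 425 (374 = 17·22, 425 = 17·25), every Z-linear combination of 374 and 425 is divisible by 17, so (374, 425) ⊆ (17). Therefore (374, 425) = (17), d = 17.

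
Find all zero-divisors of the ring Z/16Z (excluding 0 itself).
An element a ∈ Z/16Z (with a ≠ 0) is a zero-divisor iff gcd(a, 16) > 1 (because a is a unit precisely when gcd(a, n) = 1, and in Z/nZ every nonzero, non-unit element is a zero-divisor). Scan a = 1, ..., 15 and keep those with gcd(a, 16) > 1:
  gcd(2, 16) = 2, gcd(4, 16) = 4, gcd(6, 16) = 2, gcd(8, 16) = 8, gcd(10, 16) = 2, gcd(12, 16) = 4, gcd(14, 16) = 2.
All other a ∈ {1, ..., 15} have gcd(a, 16) = 1 and are units. So the nonzero zero-divisors are exactly the 7 values of a appearing in this scan.

Final answer: nonzero zero-divisors of Z/16Z = {2, 4, 6, 8, 10, 12, 14}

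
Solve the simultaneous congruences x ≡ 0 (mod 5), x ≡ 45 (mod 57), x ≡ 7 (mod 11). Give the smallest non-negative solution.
x ≡ 1470 (mod 3135); the representative in [0, 3135) is 1470

The moduli 5, 57, 11 are pairwise coprime, so by the CRT there is a unique solution mod 5·57·11 = 3135.
Solve by successive substitution. Start with x ≡ 0 (mod 5).
  Combine with x ≡ 45 (mod 57): write x = 5·t and require 5·t ≡ 45 (mod 57). Since 5^(−1) ≡ 23 (mod 57), t ≡ 23·45 ≡ 9 (mod 57). So x ≡ 5·9 = 45 (mod 285).
  Combine with x ≡ 7 (mod 11): write x = 45 + 285·t and require 45 + 285·t ≡ 7 (mod 11), i.e. 285·t ≡ 7 − 45 ≡ 6 (mod 11). Since 285^(−1) ≡ 10 (mod 11) (285 ≡ 10 (mod 11)), t ≡ 10·6 ≡ 5 (mod 11). So x ≡ 45 + 285·5 = 1470 (mod 3135).
Unique solution in [0, 3135): x = 1470.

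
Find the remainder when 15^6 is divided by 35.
Use repeated squaring. Binary(6) = 110. Walk through the bits of the exponent 6 left-to-right: at each bit after the leading one, square the running value, then multiply by 15 if the bit is 1 (always reducing mod 35):
  bit 1 = 1 (leading): start with 15.
  bit 2 = 1: square 15^2 = 225 ≡ 15; bit is 1, so multiply 15·15 = 225 ≡ 15 (mod 35).
  bit 3 = 0: square 15^2 = 225 ≡ 15 (mod 35).
Final value: 15^6 ≡ 15 (mod 35).

Final answer: 15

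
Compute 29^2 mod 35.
Use repeated squaring. Binary(2) = 10. Walk through the bits of the exponent 2 left-to-right: at each bit after the leading one, square the running value, then multiply by 29 if the bit is 1 (always reducing mod 35):
  bit 1 = 1 (leading): start with 29.
  bit 2 = 0: square 29^2 = 841 ≡ 1 (mod 35).
Final value: 29^2 ≡ 1 (mod 35).

Final answer: 1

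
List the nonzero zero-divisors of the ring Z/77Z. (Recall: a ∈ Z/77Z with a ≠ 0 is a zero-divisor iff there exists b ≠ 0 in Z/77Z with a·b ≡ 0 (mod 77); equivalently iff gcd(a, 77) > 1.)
An element a ∈ Z/77Z (with a ≠ 0) is a zero-divisor iff gcd(a, 77) > 1 (because a is a unit precisely when gcd(a, n) = 1, and in Z/nZ every nonzero, non-unit element is a zero-divisor). Scan a = 1, ..., 76 and keep those with gcd(a, 77) > 1:
  gcd(7, 77) = 7, gcd(11, 77) = 11, gcd(14, 77) = 7, gcd(21, 77) = 7, gcd(22, 77) = 11, gcd(28, 77) = 7, gcd(33, 77) = 11, gcd(35, 77) = 7, gcd(42, 77) = 7, gcd(44, 77) = 11, gcd(49, 77) = 7, gcd(55, 77) = 11, gcd(56, 77) = 7, gcd(63, 77) = 7, gcd(66, 77) = 11, gcd(70, 77) = 7.
All other a ∈ {1, ..., 76} have gcd(a, 77) = 1 and are units. So the nonzero zero-divisors are exactly the 16 values of a appearing in this scan.

Final answer: nonzero zero-divisors of Z/77Z = {7, 11, 14, 21, 22, 28, 33, 35, 42, 44, 49, 55, 56, 63, 66, 70}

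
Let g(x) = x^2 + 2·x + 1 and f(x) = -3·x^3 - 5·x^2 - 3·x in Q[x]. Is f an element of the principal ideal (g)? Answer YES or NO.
NO

In Q[x] the ideal (g) consists of all multiples of g, so f ∈ (g) iff g | f, i.e. iff the remainder of f on division by g is 0. Divide f by g (g is monic, so eliminate the leading term of the running remainder at each step):
  leading term -3·x^3: subtract (-3·x)·g(x) = -3·x^3 - 6·x^2 - 3·x, leaving x^2
  leading term x^2: subtract (1)·g(x) = x^2 + 2·x + 1, leaving -2·x - 1
The remainder r(x) = -2·x - 1 ≠ 0 (and deg r < deg g), so g ∤ f, i.e. f ∉ (g).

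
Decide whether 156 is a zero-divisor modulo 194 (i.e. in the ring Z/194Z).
gcd(156, 194) = 2 > 1, so 156 is not a unit in Z/194Z. In Z/nZ every nonzero non-unit is a zero-divisor: explicitly, take b = 194/gcd = 97 ≠ 0 (mod 194); then 156·97 = 15132 = 78·194, i.e. 156·97 ≡ 0 (mod 194). So 156 is a zero-divisor.

Final answer: YES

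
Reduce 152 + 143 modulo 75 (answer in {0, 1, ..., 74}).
70

Reduce the summands first: 152 ≡ 2, 143 ≡ 68 (mod 75), so 152 + 143 ≡ 2 + 68 (mod 75). 2 + 68 = 70; 70 = 0·75 + 70, so (152 + 143) mod 75 = 70.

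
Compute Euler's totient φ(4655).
φ(4655) = 3024

φ is multiplicative, with φ(p^e) = p^e − p^(e−1). Factorise 4655 = 5 · 7^2 · 19. Then
  φ(4655) = (5 − 1) · (7^2 − 7^1) · (19 − 1) = 4 · 42 · 18 = 3024.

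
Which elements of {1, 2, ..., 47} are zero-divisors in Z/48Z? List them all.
An element a ∈ Z/48Z (with a ≠ 0) is a zero-divisor iff gcd(a, 48) > 1 (because a is a unit precisely when gcd(a, n) = 1, and in Z/nZ every nonzero, non-unit element is a zero-divisor). Scan a = 1, ..., 47 and keep those with gcd(a, 48) > 1:
  gcd(2, 48) = 2, gcd(3, 48) = 3, gcd(4, 48) = 4, gcd(6, 48) = 6, gcd(8, 48) = 8, gcd(9, 48) = 3, gcd(10, 48) = 2, gcd(12, 48) = 12, gcd(14, 48) = 2, gcd(15, 48) = 3, gcd(16, 48) = 16, gcd(18, 48) = 6, gcd(20, 48) = 4, gcd(21, 48) = 3, gcd(22, 48) = 2, gcd(24, 48) = 24, gcd(26, 48) = 2, gcd(27, 48) = 3, gcd(28, 48) = 4, gcd(30, 48) = 6, gcd(32, 48) = 16, gcd(33, 48) = 3, gcd(34, 48) = 2, gcd(36, 48) = 12, gcd(38, 48) = 2, gcd(39, 48) = 3, gcd(40, 48) = 8, gcd(42, 48) = 6, gcd(44, 48) = 4, gcd(45, 48) = 3, gcd(46, 48) = 2.
All other a ∈ {1, ..., 47} have gcd(a, 48) = 1 and are units. So the nonzero zero-divisors are exactly the 31 values of a appearing in this scan.

Final answer: nonzero zero-divisors of Z/48Z = {2, 3, 4, 6, 8, 9, 10, 12, 14, 15, 16, 18, 20, 21, 22, 24, 26, 27, 28, 30, 32, 33, 34, 36, 38, 39, 40, 42, 44, 45, 46}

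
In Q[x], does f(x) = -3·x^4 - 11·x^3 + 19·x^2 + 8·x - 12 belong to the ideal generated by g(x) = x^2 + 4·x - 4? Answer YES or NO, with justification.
In Q[x] the ideal (g) consists of all multiples of g, so f ∈ (g) iff g | f, i.e. iff the remainder of f on division by g is 0. Divide f by g (g is monic, so eliminate the leading term of the running remainder at each step):
  leading term -3·x^4: subtract (-3·x^2)·g(x) = -3·x^4 - 12·x^3 + 12·x^2, leaving x^3 + 7·x^2 + 8·x - 12
  leading term x^3: subtract (x)·g(x) = x^3 + 4·x^2 - 4·x, leaving 3·x^2 + 12·x - 12
  leading term 3·x^2: subtract (3)·g(x) = 3·x^2 + 12·x - 12, leaving 0
The remainder is 0, so f(x) = g(x) · h(x) with h(x) = -3·x^2 + x + 3. Hence g | f, i.e. f ∈ (g).

Final answer: YES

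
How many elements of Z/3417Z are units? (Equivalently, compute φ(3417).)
An element a ∈ Z/3417Z is a unit iff gcd(a, 3417) = 1, so the number of units is φ(3417). φ is multiplicative, with φ(p^e) = p^e − p^(e−1). Factorise 3417 = 3 · 17 · 67. Then
  φ(3417) = (3 − 1) · (17 − 1) · (67 − 1) = 2 · 16 · 66 = 2112.

Final answer: Z/3417Z has φ(3417) = 2112 units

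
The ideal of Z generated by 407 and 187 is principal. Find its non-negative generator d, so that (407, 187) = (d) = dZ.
(407, 187) = (11); d = 11

In the PID Z, (a, b) is generated by gcd(a, b). Compute gcd(407, 187) with the extended Euclidean algorithm, tracking rows (r, s, t) with s·407 + t·187 = r:
  row A: (407, 1, 0)   [1·407 + 0·187 = 407]
  row B: (187, 0, 1)   [0·407 + 1·187 = 187]
  407 = 2·187 + 33   → row C = row A − 2·row B = (33, 1, −2)   [check: 1·407 − 2·187 = 33]
  187 = 5·33 + 22   → row D = row B − 5·row C = (22, −5, 11)   [check: −5·407 + 11·187 = 22]
  33 = 1·22 + 11   → row E = row C − 1·row D = (11, 6, −13)   [check: 6·407 − 13·187 = 11]
  22 = 2·11 + 0   → remainder 0, stop. gcd = 11 (last nonzero row E).
So gcd(407, 187) = 11, with Bézout identity 6·407 − 13·187 = 11. Containment (⊇): the Bézout identity exhibits 11 as an element of (407, 187), giving (11) ⊆ (407, 187). Containment (⊆): since 11 | 407 and 11 | 187 (407 = 11·37, 187 = 11·17), every Z-linear combination of 407 and 187 is divisible by 11, so (407, 187) ⊆ (11). Therefore (407, 187) = (11), d = 11.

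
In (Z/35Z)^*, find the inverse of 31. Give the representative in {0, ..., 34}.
Apply the extended Euclidean algorithm to (35, 31), tracking rows (r, s, t) with s·35 + t·31 = r. Each division r_prev = q·r_cur + r_new produces the new row as (previous row) − q·(current row):
  row A: (35, 1, 0)   [1·35 + 0·31 = 35]
  row B: (31, 0, 1)   [0·35 + 1·31 = 31]
  35 = 1·31 + 4   → row C = row A − 1·row B = (4, 1, −1)   [check: 1·35 − 1·31 = 4]
  31 = 7·4 + 3   → row D = row B − 7·row C = (3, −7, 8)   [check: −7·35 + 8·31 = 3]
  4 = 1·3 + 1   → row E = row C − 1·row D = (1, 8, −9)   [check: 8·35 − 9·31 = 1]
  3 = 3·1 + 0   → remainder 0, stop. gcd = 1 (last nonzero row E).
The gcd is 1, so 31 is invertible mod 35. The last nonzero row gives 8·35 − 9·31 = 1, so t = −9. So 31^(−1) ≡ −9 ≡ 26 (mod 35). Verify: 31 · 26 = 806 ≡ 1 (mod 35). ✓

Final answer: 31^(−1) ≡ 26 (mod 35)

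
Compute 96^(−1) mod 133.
Apply the extended Euclidean algorithm to (133, 96), tracking rows (r, s, t) with s·133 + t·96 = r. Each division r_prev = q·r_cur + r_new produces the new row as (previous row) − q·(current row):
  row A: (133, 1, 0)   [1·133 + 0·96 = 133]
  row B: (96, 0, 1)   [0·133 + 1·96 = 96]
  133 = 1·96 + 37   → row C = row A − 1·row B = (37, 1, −1)   [check: 1·133 − 1·96 = 37]
  96 = 2·37 + 22   → row D = row B − 2·row C = (22, −2, 3)   [check: −2·133 + 3·96 = 22]
  37 = 1·22 + 15   → row E = row C − 1·row D = (15, 3, −4)   [check: 3·133 − 4·96 = 15]
  22 = 1·15 + 7   → row F = row D − 1·row E = (7, −5, 7)   [check: −5·133 + 7·96 = 7]
  15 = 2·7 + 1   → row G = row E − 2·row F = (1, 13, −18)   [check: 13·133 − 18·96 = 1]
  7 = 7·1 + 0   → remainder 0, stop. gcd = 1 (last nonzero row G).
The gcd is 1, so 96 is invertible mod 133. The last nonzero row gives 13·133 − 18·96 = 1, so t = −18. So 96^(−1) ≡ −18 ≡ 115 (mod 133). Verify: 96 · 115 = 11040 ≡ 1 (mod 133). ✓

Final answer: 96^(−1) ≡ 115 (mod 133)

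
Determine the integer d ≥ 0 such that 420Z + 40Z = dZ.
(420, 40) = (20); d = 20

In the PID Z, (a, b) is generated by gcd(a, b). Compute gcd(420, 40) with the extended Euclidean algorithm, tracking rows (r, s, t) with s·420 + t·40 = r:
  row A: (420, 1, 0)   [1·420 + 0·40 = 420]
  row B: (40, 0, 1)   [0·420 + 1·40 = 40]
  420 = 10·40 + 20   → row C = row A − 10·row B = (20, 1, −10)   [check: 1·420 − 10·40 = 20]
  40 = 2·20 + 0   → remainder 0, stop. gcd = 20 (last nonzero row C).
So gcd(420, 40) = 20, with Bézout identity 1·420 − 10·40 = 20. Containment (⊇): the Bézout identity exhibits 20 as an element of (420, 40), giving (20) ⊆ (420, 40). Containment (⊆): since 20 | 420 and 20 | 40 (420 = 20·21, 40 = 20·2), every Z-linear combination of 420 and 40 is divisible by 20, so (420, 40) ⊆ (20). Therefore (420, 40) = (20), d = 20.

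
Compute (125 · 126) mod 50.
Reduce the factors first: 125 ≡ 25, 126 ≡ 26 (mod 50), so 125 · 126 ≡ 25 · 26 (mod 50). 25 · 26 = 650. Dividing by 50: 650 = 13·50 + 0. So (125 · 126) mod 50 = 0.

Final answer: 0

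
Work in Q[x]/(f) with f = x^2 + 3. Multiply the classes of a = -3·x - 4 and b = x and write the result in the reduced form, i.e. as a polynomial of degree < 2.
a · b ≡ 9 - 4·x (mod f(x))

First multiply in Q[x] without reducing: a · b = -3·x^2 - 4·x. Now divide by f(x) = x^2 + 3, eliminating the leading term at each step:
  leading term -3·x^2: subtract (-3)·f(x) = -3·x^2 - 9, leaving 9 - 4·x
The degree is now < 2, so this is the remainder. Hence a · b ≡ 9 - 4·x in Q[x]/(f).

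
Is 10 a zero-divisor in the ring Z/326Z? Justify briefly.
YES

gcd(10, 326) = 2 > 1, so 10 is not a unit in Z/326Z. In Z/nZ every nonzero non-unit is a zero-divisor: explicitly, take b = 326/gcd = 163 ≠ 0 (mod 326); then 10·163 = 1630 = 5·326, i.e. 10·163 ≡ 0 (mod 326). So 10 is a zero-divisor.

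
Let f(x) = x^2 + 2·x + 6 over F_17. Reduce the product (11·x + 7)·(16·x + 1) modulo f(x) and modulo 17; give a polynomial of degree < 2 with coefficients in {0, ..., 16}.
Multiply as integer polynomials: a · b = 176·x^2 + 123·x + 7. Reducing coefficients mod 17: a · b ≡ 6·x^2 + 4·x + 7. Now divide by f(x) = x^2 + 2·x + 6 in F_17[x], eliminating the leading term at each step:
  leading term 6·x^2: subtract (6)·f(x) = 6·x^2 + 12·x + 2, leaving 9·x + 5 (coefficients mod 17)
The degree is now < 2, so this is the remainder. Hence a · b ≡ 9·x + 5 in F_17[x]/(f).

Final answer: a · b ≡ 9·x + 5 (mod f(x))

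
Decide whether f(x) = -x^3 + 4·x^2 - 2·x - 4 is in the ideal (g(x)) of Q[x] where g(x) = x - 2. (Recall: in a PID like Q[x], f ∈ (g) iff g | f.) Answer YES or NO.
In Q[x] the ideal (g) consists of all multiples of g, so f ∈ (g) iff g | f, i.e. iff the remainder of f on division by g is 0. Divide f by g (g is monic, so eliminate the leading term of the running remainder at each step):
  leading term -x^3: subtract (-x^2)·g(x) = -x^3 + 2·x^2, leaving 2·x^2 - 2·x - 4
  leading term 2·x^2: subtract (2·x)·g(x) = 2·x^2 - 4·x, leaving 2·x - 4
  leading term 2·x: subtract (2)·g(x) = 2·x - 4, leaving 0
The remainder is 0, so f(x) = g(x) · h(x) with h(x) = -x^2 + 2·x + 2. Hence g | f, i.e. f ∈ (g).

Final answer: YES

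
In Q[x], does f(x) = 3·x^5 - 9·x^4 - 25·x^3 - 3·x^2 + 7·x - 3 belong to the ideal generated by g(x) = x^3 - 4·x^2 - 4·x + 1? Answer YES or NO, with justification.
In Q[x] the ideal (g) consists of all multiples of g, so f ∈ (g) iff g | f, i.e. iff the remainder of f on division by g is 0. Divide f by g (g is monic, so eliminate the leading term of the running remainder at each step):
  leading term 3·x^5: subtract (3·x^2)·g(x) = 3·x^5 - 12·x^4 - 12·x^3 + 3·x^2, leaving 3·x^4 - 13·x^3 - 6·x^2 + 7·x - 3
  leading term 3·x^4: subtract (3·x)·g(x) = 3·x^4 - 12·x^3 - 12·x^2 + 3·x, leaving -x^3 + 6·x^2 + 4·x - 3
  leading term -x^3: subtract (-1)·g(x) = -x^3 + 4·x^2 + 4·x - 1, leaving 2·x^2 - 2
The remainder r(x) = 2·x^2 - 2 ≠ 0 (and deg r < deg g), so g ∤ f, i.e. f ∉ (g).

Final answer: NO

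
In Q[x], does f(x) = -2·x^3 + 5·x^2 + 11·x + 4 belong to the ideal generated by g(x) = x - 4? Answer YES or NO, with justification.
YES

In Q[x] the ideal (g) consists of all multiples of g, so f ∈ (g) iff g | f, i.e. iff the remainder of f on division by g is 0. Divide f by g (g is monic, so eliminate the leading term of the running remainder at each step):
  leading term -2·x^3: subtract (-2·x^2)·g(x) = -2·x^3 + 8·x^2, leaving -3·x^2 + 11·x + 4
  leading term -3·x^2: subtract (-3·x)·g(x) = -3·x^2 + 12·x, leaving 4 - x
  leading term -x: subtract (-1)·g(x) = 4 - x, leaving 0
The remainder is 0, so f(x) = g(x) · h(x) with h(x) = -2·x^2 - 3·x - 1. Hence g | f, i.e. f ∈ (g).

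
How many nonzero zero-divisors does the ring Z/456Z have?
In Z/456Z each nonzero element is either a unit (gcd with 456 is 1) or a zero-divisor (gcd > 1). The number of units is φ(456): factorise 456 = 2^3 · 3 · 19, so φ(456) = (2^3 − 2^2) · (3 − 1) · (19 − 1) = 4 · 2 · 18 = 144. The nonzero elements number 456 − 1 = 455. Hence the nonzero zero-divisors number 455 − 144 = 311.

Final answer: Z/456Z has 311 nonzero zero-divisors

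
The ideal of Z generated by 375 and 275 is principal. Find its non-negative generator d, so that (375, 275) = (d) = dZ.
In the PID Z, (a, b) is generated by gcd(a, b). Compute gcd(375, 275) with the extended Euclidean algorithm, tracking rows (r, s, t) with s·375 + t·275 = r:
  row A: (375, 1, 0)   [1·375 + 0·275 = 375]
  row B: (275, 0, 1)   [0·375 + 1·275 = 275]
  375 = 1·275 + 100   → row C = row A − 1·row B = (100, 1, −1)   [check: 1·375 − 1·275 = 100]
  275 = 2·100 + 75   → row D = row B − 2·row C = (75, −2, 3)   [check: −2·375 + 3·275 = 75]
  100 = 1·75 + 25   → row E = row C − 1·row D = (25, 3, −4)   [check: 3·375 − 4·275 = 25]
  75 = 3·25 + 0   → remainder 0, stop. gcd = 25 (last nonzero row E).
So gcd(375, 275) = 25, with Bézout identity 3·375 − 4·275 = 25. Containment (⊇): the Bézout identity exhibits 25 as an element of (375, 275), giving (25) ⊆ (375, 275). Containment (⊆): since 25 | 375 and 25 | 275 (375 = 25·15, 275 = 25·11), every Z-linear combination of 375 and 275 is divisible by 25, so (375, 275) ⊆ (25). Therefore (375, 275) = (25), d = 25.

Final answer: (375, 275) = (25); d = 25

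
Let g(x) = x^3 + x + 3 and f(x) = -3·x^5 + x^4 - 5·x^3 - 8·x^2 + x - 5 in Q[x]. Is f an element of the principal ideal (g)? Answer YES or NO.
NO

In Q[x] the ideal (g) consists of all multiples of g, so f ∈ (g) iff g | f, i.e. iff the remainder of f on division by g is 0. Divide f by g (g is monic, so eliminate the leading term of the running remainder at each step):
  leading term -3·x^5: subtract (-3·x^2)·g(x) = -3·x^5 - 3·x^3 - 9·x^2, leaving x^4 - 2·x^3 + x^2 + x - 5
  leading term x^4: subtract (x)·g(x) = x^4 + x^2 + 3·x, leaving -2·x^3 - 2·x - 5
  leading term -2·x^3: subtract (-2)·g(x) = -2·x^3 - 2·x - 6, leaving 1
The remainder r(x) = 1 ≠ 0 (and deg r < deg g), so g ∤ f, i.e. f ∉ (g).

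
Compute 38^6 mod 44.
16

Use repeated squaring. Binary(6) = 110. Walk through the bits of the exponent 6 left-to-right: at each bit after the leading one, square the running value, then multiply by 38 if the bit is 1 (always reducing mod 44):
  bit 1 = 1 (leading): start with 38.
  bit 2 = 1: square 38^2 = 1444 ≡ 36; bit is 1, so multiply 36·38 = 1368 ≡ 4 (mod 44).
  bit 3 = 0: square 4^2 = 16 (mod 44).
Final value: 38^6 ≡ 16 (mod 44).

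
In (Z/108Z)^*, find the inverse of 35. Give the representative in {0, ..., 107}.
Apply the extended Euclidean algorithm to (108, 35), tracking rows (r, s, t) with s·108 + t·35 = r. Each division r_prev = q·r_cur + r_new produces the new row as (previous row) − q·(current row):
  row A: (108, 1, 0)   [1·108 + 0·35 = 108]
  row B: (35, 0, 1)   [0·108 + 1·35 = 35]
  108 = 3·35 + 3   → row C = row A − 3·row B = (3, 1, −3)   [check: 1·108 − 3·35 = 3]
  35 = 11·3 + 2   → row D = row B − 11·row C = (2, −11, 34)   [check: −11·108 + 34·35 = 2]
  3 = 1·2 + 1   → row E = row C − 1·row D = (1, 12, −37)   [check: 12·108 − 37·35 = 1]
  2 = 2·1 + 0   → remainder 0, stop. gcd = 1 (last nonzero row E).
The gcd is 1, so 35 is invertible mod 108. The last nonzero row gives 12·108 − 37·35 = 1, so t = −37. So 35^(−1) ≡ −37 ≡ 71 (mod 108). Verify: 35 · 71 = 2485 ≡ 1 (mod 108). ✓

Final answer: 35^(−1) ≡ 71 (mod 108)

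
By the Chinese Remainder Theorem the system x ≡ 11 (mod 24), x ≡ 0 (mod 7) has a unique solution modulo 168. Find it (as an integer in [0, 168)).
x ≡ 35 (mod 168); the representative in [0, 168) is 35

The moduli 24, 7 are pairwise coprime, so by the CRT there is a unique solution mod 24·7 = 168.
Solve by successive substitution. Start with x ≡ 11 (mod 24).
  Combine with x ≡ 0 (mod 7): write x = 11 + 24·t and require 11 + 24·t ≡ 0 (mod 7), i.e. 24·t ≡ 0 − 11 ≡ 3 (mod 7). Since 24^(−1) ≡ 5 (mod 7) (24 ≡ 3 (mod 7)), t ≡ 5·3 ≡ 1 (mod 7). So x ≡ 11 + 24·1 = 35 (mod 168).
Unique solution in [0, 168): x = 35.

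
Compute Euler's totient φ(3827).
φ(3827) = 3696

φ is multiplicative, with φ(p^e) = p^e − p^(e−1). Factorise 3827 = 43 · 89. Then
  φ(3827) = (43 − 1) · (89 − 1) = 42 · 88 = 3696.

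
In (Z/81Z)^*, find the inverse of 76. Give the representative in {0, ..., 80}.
Apply the extended Euclidean algorithm to (81, 76), tracking rows (r, s, t) with s·81 + t·76 = r. Each division r_prev = q·r_cur + r_new produces the new row as (previous row) − q·(current row):
  row A: (81, 1, 0)   [1·81 + 0·76 = 81]
  row B: (76, 0, 1)   [0·81 + 1·76 = 76]
  81 = 1·76 + 5   → row C = row A − 1·row B = (5, 1, −1)   [check: 1·81 − 1·76 = 5]
  76 = 15·5 + 1   → row D = row B − 15·row C = (1, −15, 16)   [check: −15·81 + 16·76 = 1]
  5 = 5·1 + 0   → remainder 0, stop. gcd = 1 (last nonzero row D).
The gcd is 1, so 76 is invertible mod 81. The last nonzero row gives −15·81 + 16·76 = 1, so t = 16. So 76^(−1) ≡ 16 (mod 81). Verify: 76 · 16 = 1216 ≡ 1 (mod 81). ✓

Final answer: 76^(−1) ≡ 16 (mod 81)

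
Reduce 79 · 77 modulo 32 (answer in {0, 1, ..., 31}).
3

Reduce the factors first: 79 ≡ 15, 77 ≡ 13 (mod 32), so 79 · 77 ≡ 15 · 13 (mod 32). 15 · 13 = 195. Dividing by 32: 195 = 6·32 + 3. So (79 · 77) mod 32 = 3.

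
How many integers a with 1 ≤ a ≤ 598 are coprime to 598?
264

The number of a ∈ {1, ..., 598} with gcd(a, 598) = 1 is by definition Euler's totient φ(598). φ is multiplicative, with φ(p^e) = p^e − p^(e−1). Factorise 598 = 2 · 13 · 23. Then
  φ(598) = (2 − 1) · (13 − 1) · (23 − 1) = 1 · 12 · 22 = 264.
So there are 264 such integers.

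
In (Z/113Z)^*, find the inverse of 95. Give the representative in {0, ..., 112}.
Apply the extended Euclidean algorithm to (113, 95), tracking rows (r, s, t) with s·113 + t·95 = r. Each division r_prev = q·r_cur + r_new produces the new row as (previous row) − q·(current row):
  row A: (113, 1, 0)   [1·113 + 0·95 = 113]
  row B: (95, 0, 1)   [0·113 + 1·95 = 95]
  113 = 1·95 + 18   → row C = row A − 1·row B = (18, 1, −1)   [check: 1·113 − 1·95 = 18]
  95 = 5·18 + 5   → row D = row B − 5·row C = (5, −5, 6)   [check: −5·113 + 6·95 = 5]
  18 = 3·5 + 3   → row E = row C − 3·row D = (3, 16, −19)   [check: 16·113 − 19·95 = 3]
  5 = 1·3 + 2   → row F = row D − 1·row E = (2, −21, 25)   [check: −21·113 + 25·95 = 2]
  3 = 1·2 + 1   → row G = row E − 1·row F = (1, 37, −44)   [check: 37·113 − 44·95 = 1]
  2 = 2·1 + 0   → remainder 0, stop. gcd = 1 (last nonzero row G).
The gcd is 1, so 95 is invertible mod 113. The last nonzero row gives 37·113 − 44·95 = 1, so t = −44. So 95^(−1) ≡ −44 ≡ 69 (mod 113). Verify: 95 · 69 = 6555 ≡ 1 (mod 113). ✓

Final answer: 95^(−1) ≡ 69 (mod 113)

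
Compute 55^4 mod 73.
Use repeated squaring. Binary(4) = 100. Walk through the bits of the exponent 4 left-to-right: at each bit after the leading one, square the running value, then multiply by 55 if the bit is 1 (always reducing mod 73):
  bit 1 = 1 (leading): start with 55.
  bit 2 = 0: square 55^2 = 3025 ≡ 32 (mod 73).
  bit 3 = 0: square 32^2 = 1024 ≡ 2 (mod 73).
Final value: 55^4 ≡ 2 (mod 73).

Final answer: 2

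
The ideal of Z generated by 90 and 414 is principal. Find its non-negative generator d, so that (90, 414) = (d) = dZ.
In the PID Z, (a, b) is generated by gcd(a, b). Compute gcd(414, 90) with the extended Euclidean algorithm, tracking rows (r, s, t) with s·414 + t·90 = r:
  row A: (414, 1, 0)   [1·414 + 0·90 = 414]
  row B: (90, 0, 1)   [0·414 + 1·90 = 90]
  414 = 4·90 + 54   → row C = row A − 4·row B = (54, 1, −4)   [check: 1·414 − 4·90 = 54]
  90 = 1·54 + 36   → row D = row B − 1·row C = (36, −1, 5)   [check: −1·414 + 5·90 = 36]
  54 = 1·36 + 18   → row E = row C − 1·row D = (18, 2, −9)   [check: 2·414 − 9·90 = 18]
  36 = 2·18 + 0   → remainder 0, stop. gcd = 18 (last nonzero row E).
So gcd(90, 414) = 18, with Bézout identity 2·414 − 9·90 = 18. Containment (⊇): the Bézout identity exhibits 18 as an element of (90, 414), giving (18) ⊆ (90, 414). Containment (⊆): since 18 | 90 and 18 | 414 (90 = 18·5, 414 = 18·23), every Z-linear combination of 90 and 414 is divisible by 18, so (90, 414) ⊆ (18). Therefore (90, 414) = (18), d = 18.

Final answer: (90, 414) = (18); d = 18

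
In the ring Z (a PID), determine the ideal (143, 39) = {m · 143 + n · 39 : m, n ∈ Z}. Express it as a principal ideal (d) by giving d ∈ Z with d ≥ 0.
In the PID Z, (a, b) is generated by gcd(a, b). Compute gcd(143, 39) with the extended Euclidean algorithm, tracking rows (r, s, t) with s·143 + t·39 = r:
  row A: (143, 1, 0)   [1·143 + 0·39 = 143]
  row B: (39, 0, 1)   [0·143 + 1·39 = 39]
  143 = 3·39 + 26   → row C = row A − 3·row B = (26, 1, −3)   [check: 1·143 − 3·39 = 26]
  39 = 1·26 + 13   → row D = row B − 1·row C = (13, −1, 4)   [check: −1·143 + 4·39 = 13]
  26 = 2·13 + 0   → remainder 0, stop. gcd = 13 (last nonzero row D).
So gcd(143, 39) = 13, with Bézout identity −1·143 + 4·39 = 13. Containment (⊇): the Bézout identity exhibits 13 as an element of (143, 39), giving (13) ⊆ (143, 39). Containment (⊆): since 13 | 143 and 13 | 39 (143 = 13·11, 39 = 13·3), every Z-linear combination of 143 and 39 is divisible by 13, so (143, 39) ⊆ (13). Therefore (143, 39) = (13), d = 13.

Final answer: (143, 39) = (13); d = 13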